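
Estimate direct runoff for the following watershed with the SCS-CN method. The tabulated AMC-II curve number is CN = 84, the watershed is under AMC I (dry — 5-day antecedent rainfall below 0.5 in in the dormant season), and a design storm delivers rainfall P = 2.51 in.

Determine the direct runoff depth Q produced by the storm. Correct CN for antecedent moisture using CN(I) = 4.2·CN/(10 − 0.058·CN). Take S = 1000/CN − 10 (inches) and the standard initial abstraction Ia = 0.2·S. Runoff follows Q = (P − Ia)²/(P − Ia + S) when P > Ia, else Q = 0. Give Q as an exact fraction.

Q = 4997217481/11937473100 in ≈ 0.419 in

CN(I) from CN(II)=84: (4.2·84)/(10 − 0.058·84) = 44100/641 ≈ 68.799
Max retention: S = 1000/(44100/641) − 10 = 2000/441 in (≈ 4.535 in)
Initial abstraction Ia = S/5 = (2000/441)/5 = 400/441 ≈ 0.907 in
Since P=2.510 > Ia=0.907: effective rainfall P−Ia = 70691/44100 in
Q: (70691/44100)² ÷ (270691/44100) = 4997217481/11937473100 in (≈ 0.419 in)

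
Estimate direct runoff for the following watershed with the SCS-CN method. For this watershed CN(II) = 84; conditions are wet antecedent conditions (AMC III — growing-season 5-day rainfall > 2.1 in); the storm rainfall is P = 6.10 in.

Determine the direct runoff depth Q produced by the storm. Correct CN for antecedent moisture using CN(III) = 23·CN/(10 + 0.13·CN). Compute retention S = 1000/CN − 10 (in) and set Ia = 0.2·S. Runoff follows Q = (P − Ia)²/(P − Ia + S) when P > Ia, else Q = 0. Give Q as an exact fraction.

Q = 821567569/157762290 in ≈ 5.208 in

Wet (AMC III): CN(III) = 23·84/(10 + 0.13·84) = 1932/(523/25) = 48300/523 ≈ 92.352
Max retention: S = 1000/(48300/523) − 10 = 400/483 in (≈ 0.828 in)
Ia = 0.2S: 0.2·0.828 = 0.166 in (exactly 80/483)
Since P=6.100 > Ia=0.166: effective rainfall P−Ia = 28663/4830 in
Q = (28663/4830)²/((28663/4830) + 400/483) = (821567569/23328900)/(32663/4830) = 821567569/157762290 in ≈ 5.208 in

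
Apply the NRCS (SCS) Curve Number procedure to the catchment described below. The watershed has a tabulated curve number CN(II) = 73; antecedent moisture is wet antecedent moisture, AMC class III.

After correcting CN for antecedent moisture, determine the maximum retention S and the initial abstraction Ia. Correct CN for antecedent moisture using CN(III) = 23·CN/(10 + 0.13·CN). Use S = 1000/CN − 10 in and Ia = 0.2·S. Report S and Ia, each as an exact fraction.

S = 2700/1679 in ≈ 1.608 in; Ia = 540/1679 in ≈ 0.322 in

Wet (AMC III): CN(III) = 23·73/(10 + 0.13·73) = 1679/(1949/100) = 167900/1949 ≈ 86.147
Max retention: S = 1000/(167900/1949) − 10 = 2700/1679 in (≈ 1.608 in)
Initial abstraction Ia = S/5 = (2700/1679)/5 = 540/1679 ≈ 0.322 in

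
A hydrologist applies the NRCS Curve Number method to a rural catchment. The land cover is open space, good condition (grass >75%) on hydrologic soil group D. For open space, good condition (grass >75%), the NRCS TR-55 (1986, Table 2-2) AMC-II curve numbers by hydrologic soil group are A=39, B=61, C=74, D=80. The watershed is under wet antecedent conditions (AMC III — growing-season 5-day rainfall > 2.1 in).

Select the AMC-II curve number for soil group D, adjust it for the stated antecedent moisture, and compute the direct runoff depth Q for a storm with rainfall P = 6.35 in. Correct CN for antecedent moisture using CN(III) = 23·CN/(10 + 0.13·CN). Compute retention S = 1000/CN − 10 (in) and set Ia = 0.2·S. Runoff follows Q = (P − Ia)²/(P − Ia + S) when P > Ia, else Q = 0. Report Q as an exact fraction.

Q = 7958041/1527660 in ≈ 5.209 in

NRCS table: open space, good condition (grass >75%), soil group D → CN(II) = 80
Adjust CN=80 to AMC III: 23·80/(10 + 0.13·80) → 1840 ÷ (102/5) = 4600/51 ≈ 90.196
Max retention: S = 1000/(4600/51) − 10 = 25/23 in (≈ 1.087 in)
Initial abstraction Ia = S/5 = (25/23)/5 = 5/23 ≈ 0.217 in
Since P=6.350 > Ia=0.217: effective rainfall P−Ia = 2821/460 in
Runoff Q = (P−Ia)²/(P−Ia+S) = (6.133)²/(6.133+1.087) = 7958041/1527660 ≈ 5.209 in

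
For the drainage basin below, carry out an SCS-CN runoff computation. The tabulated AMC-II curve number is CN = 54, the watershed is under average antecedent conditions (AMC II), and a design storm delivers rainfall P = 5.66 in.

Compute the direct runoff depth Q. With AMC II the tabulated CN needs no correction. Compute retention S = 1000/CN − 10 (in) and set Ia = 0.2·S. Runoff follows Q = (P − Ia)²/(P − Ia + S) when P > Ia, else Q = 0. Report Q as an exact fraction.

Q = 28526281/22735350 in ≈ 1.255 in

CN(II) = 54; AMC II needs no correction.
S = 1000/54 − 10 = 230/27 in ≈ 8.519 in
Initial abstraction Ia = S/5 = (230/27)/5 = 46/27 ≈ 1.704 in
P − Ia = 5.660 − 1.704 = 5341/1350 ≈ 3.956 in (> 0, runoff occurs)
Q: (5341/1350)² ÷ (16841/1350) = 28526281/22735350 in (≈ 1.255 in)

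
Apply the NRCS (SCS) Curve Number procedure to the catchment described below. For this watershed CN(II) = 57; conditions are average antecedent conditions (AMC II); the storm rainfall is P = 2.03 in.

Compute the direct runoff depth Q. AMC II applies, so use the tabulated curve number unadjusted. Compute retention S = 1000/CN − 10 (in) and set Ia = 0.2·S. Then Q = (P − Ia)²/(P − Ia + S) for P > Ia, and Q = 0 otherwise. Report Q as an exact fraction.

AMC II — tabulated CN = 57 applies directly.
Retention S: 1000/CN − 10 with CN=57.000 → S = 430/57 ≈ 7.544 in
Ia = 0.2S: 0.2·7.544 = 1.509 in (exactly 86/57)
Since P=2.030 > Ia=1.509: effective rainfall P−Ia = 2971/5700 in
Runoff Q = (P−Ia)²/(P−Ia+S) = (0.521)²/(0.521+7.544) = 8826841/262034700 ≈ 0.034 in

Q = 8826841/262034700 in ≈ 0.034 in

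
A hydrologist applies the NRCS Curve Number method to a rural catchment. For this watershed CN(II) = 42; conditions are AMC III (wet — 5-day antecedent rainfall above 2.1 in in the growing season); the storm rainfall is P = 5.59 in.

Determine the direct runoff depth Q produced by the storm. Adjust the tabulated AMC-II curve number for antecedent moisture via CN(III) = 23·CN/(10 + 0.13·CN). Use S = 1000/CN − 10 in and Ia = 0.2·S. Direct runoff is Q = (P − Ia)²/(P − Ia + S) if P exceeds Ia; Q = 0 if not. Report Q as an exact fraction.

CN(III) from CN(II)=42: (23·42)/(10 + 0.13·42) = 48300/773 ≈ 62.484
Max retention: S = 1000/(48300/773) − 10 = 2900/483 in (≈ 6.004 in)
Ia = 0.2S: 0.2·6.004 = 1.201 in (exactly 580/483)
P − Ia = 5.590 − 1.201 = 211997/48300 ≈ 4.389 in (> 0, runoff occurs)
Q: (211997/48300)² ÷ (501997/48300) = 44942728009/24246455100 in (≈ 1.854 in)

Q = 44942728009/24246455100 in ≈ 1.854 in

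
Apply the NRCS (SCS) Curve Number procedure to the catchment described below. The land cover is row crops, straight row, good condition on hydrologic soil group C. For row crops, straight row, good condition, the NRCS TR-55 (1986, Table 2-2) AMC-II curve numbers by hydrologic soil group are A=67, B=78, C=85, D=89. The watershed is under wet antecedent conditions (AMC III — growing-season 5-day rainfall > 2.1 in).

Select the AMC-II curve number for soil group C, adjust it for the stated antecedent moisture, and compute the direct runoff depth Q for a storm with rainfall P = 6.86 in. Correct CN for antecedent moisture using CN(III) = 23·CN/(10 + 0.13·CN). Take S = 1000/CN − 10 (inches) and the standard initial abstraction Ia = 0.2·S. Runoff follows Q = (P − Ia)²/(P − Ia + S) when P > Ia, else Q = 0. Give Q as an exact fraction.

Q = 17190618769/2856509150 in ≈ 6.018 in

NRCS table: row crops, straight row, good condition, soil group C → CN(II) = 85
Wet (AMC III): CN(III) = 23·85/(10 + 0.13·85) = 1955/(421/20) = 39100/421 ≈ 92.874
S = 1000/(39100/421) − 10 = 300/391 in ≈ 0.767 in
Ia = 0.2·(300/391) = 60/391 in ≈ 0.153 in
P − Ia = 6.860 − 0.153 = 131113/19550 ≈ 6.707 in (> 0, runoff occurs)
Runoff Q = (P−Ia)²/(P−Ia+S) = (6.707)²/(6.707+0.767) = 17190618769/2856509150 ≈ 6.018 in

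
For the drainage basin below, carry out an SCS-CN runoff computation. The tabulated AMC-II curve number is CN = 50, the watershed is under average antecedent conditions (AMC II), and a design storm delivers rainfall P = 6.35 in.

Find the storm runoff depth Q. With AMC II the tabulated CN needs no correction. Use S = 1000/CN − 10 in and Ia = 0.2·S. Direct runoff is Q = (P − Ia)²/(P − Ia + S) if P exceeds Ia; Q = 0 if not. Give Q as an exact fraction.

Q = 7569/5740 in ≈ 1.319 in

CN(II) = 50; AMC II needs no correction.
S = 1000/50 − 10 = 10 in ≈ 10.000 in
Initial abstraction Ia = S/5 = 10/5 = 2 ≈ 2.000 in
Excess rainfall: 6.350 − 2.000 = 4.350 in; P > Ia so Q > 0
Q = (87/20)²/((87/20) + 10) = (7569/400)/(287/20) = 7569/5740 in ≈ 1.319 in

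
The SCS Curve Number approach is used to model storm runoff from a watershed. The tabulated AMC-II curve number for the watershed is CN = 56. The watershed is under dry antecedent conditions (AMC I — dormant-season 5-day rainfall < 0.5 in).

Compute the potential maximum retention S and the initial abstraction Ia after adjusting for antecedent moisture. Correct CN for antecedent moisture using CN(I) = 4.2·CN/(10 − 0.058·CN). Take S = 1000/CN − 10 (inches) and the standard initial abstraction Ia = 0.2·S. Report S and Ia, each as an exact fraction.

CN(I) from CN(II)=56: (4.2·56)/(10 − 0.058·56) = 7350/211 ≈ 34.834
S = 1000/(7350/211) − 10 = 2750/147 in ≈ 18.707 in
Ia = 0.2S: 0.2·18.707 = 3.741 in (exactly 550/147)

S = 2750/147 in ≈ 18.707 in; Ia = 550/147 in ≈ 3.741 in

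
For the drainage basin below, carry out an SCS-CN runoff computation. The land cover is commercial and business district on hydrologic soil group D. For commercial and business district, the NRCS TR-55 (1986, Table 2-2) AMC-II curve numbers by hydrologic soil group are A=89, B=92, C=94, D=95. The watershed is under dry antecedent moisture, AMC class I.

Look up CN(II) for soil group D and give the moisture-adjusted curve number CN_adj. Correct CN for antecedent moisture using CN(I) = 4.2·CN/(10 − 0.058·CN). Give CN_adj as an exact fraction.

CN_adj = 39900/449 ≈ 88.864

NRCS table: commercial and business district, soil group D → CN(II) = 95
Adjust CN=95 to AMC I: 4.2·95/(10 − 0.058·95) → 399 ÷ (449/100) = 39900/449 ≈ 88.864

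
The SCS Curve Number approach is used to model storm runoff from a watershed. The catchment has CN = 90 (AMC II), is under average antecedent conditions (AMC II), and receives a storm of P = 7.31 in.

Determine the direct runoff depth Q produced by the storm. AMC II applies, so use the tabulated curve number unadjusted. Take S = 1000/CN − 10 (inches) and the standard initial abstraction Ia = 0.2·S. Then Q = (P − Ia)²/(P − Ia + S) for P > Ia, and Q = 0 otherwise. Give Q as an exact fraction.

Q = 40691641/6641100 in ≈ 6.127 in

Average conditions: CN = 90 (no AMC adjustment).
S = 1000/90 − 10 = 10/9 in ≈ 1.111 in
Ia = 0.2S: 0.2·1.111 = 0.222 in (exactly 2/9)
Since P=7.310 > Ia=0.222: effective rainfall P−Ia = 6379/900 in
Q: (6379/900)² ÷ (7379/900) = 40691641/6641100 in (≈ 6.127 in)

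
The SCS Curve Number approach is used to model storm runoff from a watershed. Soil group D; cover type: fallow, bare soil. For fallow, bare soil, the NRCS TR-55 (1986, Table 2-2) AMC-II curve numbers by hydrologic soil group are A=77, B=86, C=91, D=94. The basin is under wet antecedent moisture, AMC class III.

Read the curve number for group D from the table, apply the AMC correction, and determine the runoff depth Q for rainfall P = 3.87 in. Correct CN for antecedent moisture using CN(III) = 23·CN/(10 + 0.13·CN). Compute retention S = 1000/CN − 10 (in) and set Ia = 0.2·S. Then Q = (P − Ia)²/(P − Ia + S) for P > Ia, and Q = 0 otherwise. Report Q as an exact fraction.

NRCS table: fallow, bare soil, soil group D → CN(II) = 94
Adjust CN=94 to AMC III: 23·94/(10 + 0.13·94) → 2162 ÷ (1111/50) = 108100/1111 ≈ 97.300
Max retention: S = 1000/(108100/1111) − 10 = 300/1081 in (≈ 0.278 in)
Initial abstraction Ia = S/5 = (300/1081)/5 = 60/1081 ≈ 0.056 in
Since P=3.870 > Ia=0.056: effective rainfall P−Ia = 412347/108100 in
Q = (412347/108100)²/((412347/108100) + 300/1081) = (170030048409/11685610000)/(442347/108100) = 56676682803/15939236900 in ≈ 3.556 in

Q = 56676682803/15939236900 in ≈ 3.556 in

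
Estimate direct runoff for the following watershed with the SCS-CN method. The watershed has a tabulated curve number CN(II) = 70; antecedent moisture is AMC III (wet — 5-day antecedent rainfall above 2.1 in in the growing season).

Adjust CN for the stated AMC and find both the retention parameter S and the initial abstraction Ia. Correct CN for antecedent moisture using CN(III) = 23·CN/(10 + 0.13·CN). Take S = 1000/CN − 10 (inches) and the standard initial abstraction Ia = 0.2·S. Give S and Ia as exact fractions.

S = 300/161 in ≈ 1.863 in; Ia = 60/161 in ≈ 0.373 in

Adjust CN=70 to AMC III: 23·70/(10 + 0.13·70) → 1610 ÷ (191/10) = 16100/191 ≈ 84.293
Max retention: S = 1000/(16100/191) − 10 = 300/161 in (≈ 1.863 in)
Initial abstraction Ia = S/5 = (300/161)/5 = 60/161 ≈ 0.373 in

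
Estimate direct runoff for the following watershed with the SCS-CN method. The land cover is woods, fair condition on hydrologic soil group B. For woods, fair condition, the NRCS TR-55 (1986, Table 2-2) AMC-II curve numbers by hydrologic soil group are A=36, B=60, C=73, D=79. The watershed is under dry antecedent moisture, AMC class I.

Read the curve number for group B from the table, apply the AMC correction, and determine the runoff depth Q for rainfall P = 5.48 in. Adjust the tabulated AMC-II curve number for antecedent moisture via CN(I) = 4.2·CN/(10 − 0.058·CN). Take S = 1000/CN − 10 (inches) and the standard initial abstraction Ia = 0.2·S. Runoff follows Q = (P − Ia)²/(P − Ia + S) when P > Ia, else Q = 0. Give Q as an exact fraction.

Q = 13184161/45093825 in ≈ 0.292 in

NRCS table: woods, fair condition, soil group B → CN(II) = 60
CN(I) from CN(II)=60: (4.2·60)/(10 − 0.058·60) = 6300/163 ≈ 38.650
S = 1000/(6300/163) − 10 = 1000/63 in ≈ 15.873 in
Ia = 0.2S: 0.2·15.873 = 3.175 in (exactly 200/63)
Excess rainfall: 5.480 − 3.175 = 2.305 in; P > Ia so Q > 0
Q: (3631/1575)² ÷ (28631/1575) = 13184161/45093825 in (≈ 0.292 in)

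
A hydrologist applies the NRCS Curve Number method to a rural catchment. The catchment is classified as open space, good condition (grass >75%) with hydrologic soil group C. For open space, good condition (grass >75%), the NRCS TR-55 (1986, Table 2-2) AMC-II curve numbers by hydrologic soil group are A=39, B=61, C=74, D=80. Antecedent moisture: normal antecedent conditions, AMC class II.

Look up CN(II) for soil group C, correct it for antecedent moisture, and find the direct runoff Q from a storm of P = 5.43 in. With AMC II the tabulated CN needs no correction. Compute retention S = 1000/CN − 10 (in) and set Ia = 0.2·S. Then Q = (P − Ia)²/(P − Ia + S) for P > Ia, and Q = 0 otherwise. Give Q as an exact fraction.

NRCS table: open space, good condition (grass >75%), soil group C → CN(II) = 74
CN(II) = 74; AMC II needs no correction.
Retention S: 1000/CN − 10 with CN=74.000 → S = 130/37 ≈ 3.514 in
Ia = 0.2S: 0.2·3.514 = 0.703 in (exactly 26/37)
Excess rainfall: 5.430 − 0.703 = 4.727 in; P > Ia so Q > 0
Q = (17491/3700)²/((17491/3700) + 130/37) = (305935081/13690000)/(30491/3700) = 305935081/112816700 in ≈ 2.712 in

Q = 305935081/112816700 in ≈ 2.712 in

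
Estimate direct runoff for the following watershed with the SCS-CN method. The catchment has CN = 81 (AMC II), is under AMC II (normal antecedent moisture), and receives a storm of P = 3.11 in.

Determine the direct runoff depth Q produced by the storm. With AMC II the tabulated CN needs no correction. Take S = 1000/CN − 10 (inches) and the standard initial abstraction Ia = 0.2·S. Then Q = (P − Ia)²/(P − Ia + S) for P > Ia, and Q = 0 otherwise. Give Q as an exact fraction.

AMC II — tabulated CN = 81 applies directly.
Max retention: S = 1000/81 − 10 = 190/81 in (≈ 2.346 in)
Ia = 0.2·(190/81) = 38/81 in ≈ 0.469 in
Since P=3.110 > Ia=0.469: effective rainfall P−Ia = 21391/8100 in
Runoff Q = (P−Ia)²/(P−Ia+S) = (2.641)²/(2.641+2.346) = 457574881/327167100 ≈ 1.399 in

Q = 457574881/327167100 in ≈ 1.399 in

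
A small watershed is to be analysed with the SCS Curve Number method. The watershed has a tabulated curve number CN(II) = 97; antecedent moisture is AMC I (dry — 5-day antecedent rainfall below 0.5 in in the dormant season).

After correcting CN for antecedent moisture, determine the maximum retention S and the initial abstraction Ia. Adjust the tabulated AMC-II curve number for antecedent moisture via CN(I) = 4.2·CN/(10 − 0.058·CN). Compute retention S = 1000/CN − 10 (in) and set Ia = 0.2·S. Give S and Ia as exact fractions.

CN(I) from CN(II)=97: (4.2·97)/(10 − 0.058·97) = 67900/729 ≈ 93.141
Retention S: 1000/CN − 10 with CN=93.141 → S = 500/679 ≈ 0.736 in
Ia = 0.2·(500/679) = 100/679 in ≈ 0.147 in

S = 500/679 in ≈ 0.736 in; Ia = 100/679 in ≈ 0.147 in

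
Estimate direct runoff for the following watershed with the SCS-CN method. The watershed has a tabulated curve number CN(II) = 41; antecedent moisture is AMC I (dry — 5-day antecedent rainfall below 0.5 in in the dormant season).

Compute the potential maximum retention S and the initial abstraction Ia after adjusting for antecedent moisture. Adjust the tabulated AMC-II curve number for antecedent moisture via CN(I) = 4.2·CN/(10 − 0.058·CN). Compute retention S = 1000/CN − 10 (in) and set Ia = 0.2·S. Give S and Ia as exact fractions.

Adjust CN=41 to AMC I: 4.2·41/(10 − 0.058·41) → (861/5) ÷ (3811/500) = 86100/3811 ≈ 22.592
S = 1000/(86100/3811) − 10 = 29500/861 in ≈ 34.262 in
Ia = 0.2S: 0.2·34.262 = 6.852 in (exactly 5900/861)

S = 29500/861 in ≈ 34.262 in; Ia = 5900/861 in ≈ 6.852 in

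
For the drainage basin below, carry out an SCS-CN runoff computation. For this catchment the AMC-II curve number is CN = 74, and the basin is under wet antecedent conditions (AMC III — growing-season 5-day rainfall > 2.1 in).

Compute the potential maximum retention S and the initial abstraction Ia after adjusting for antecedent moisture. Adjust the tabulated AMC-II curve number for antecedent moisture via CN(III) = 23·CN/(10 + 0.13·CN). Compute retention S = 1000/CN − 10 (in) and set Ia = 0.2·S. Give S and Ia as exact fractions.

Adjust CN=74 to AMC III: 23·74/(10 + 0.13·74) → 1702 ÷ (981/50) = 85100/981 ≈ 86.748
Max retention: S = 1000/(85100/981) − 10 = 1300/851 in (≈ 1.528 in)
Ia = 0.2S: 0.2·1.528 = 0.306 in (exactly 260/851)

S = 1300/851 in ≈ 1.528 in; Ia = 260/851 in ≈ 0.306 in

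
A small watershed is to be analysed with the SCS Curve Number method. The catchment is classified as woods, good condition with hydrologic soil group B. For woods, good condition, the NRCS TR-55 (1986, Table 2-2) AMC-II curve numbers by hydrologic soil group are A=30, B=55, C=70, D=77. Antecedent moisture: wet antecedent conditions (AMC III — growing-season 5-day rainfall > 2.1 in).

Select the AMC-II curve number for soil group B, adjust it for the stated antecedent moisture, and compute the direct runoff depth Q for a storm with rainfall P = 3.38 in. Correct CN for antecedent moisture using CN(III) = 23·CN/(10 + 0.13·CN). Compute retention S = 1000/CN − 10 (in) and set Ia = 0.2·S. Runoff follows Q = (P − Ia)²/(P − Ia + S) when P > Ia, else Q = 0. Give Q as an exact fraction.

NRCS table: woods, good condition, soil group B → CN(II) = 55
CN(III) from CN(II)=55: (23·55)/(10 + 0.13·55) = 25300/343 ≈ 73.761
S = 1000/(25300/343) − 10 = 900/253 in ≈ 3.557 in
Initial abstraction Ia = S/5 = (900/253)/5 = 180/253 ≈ 0.711 in
P − Ia = 3.380 − 0.711 = 33757/12650 ≈ 2.669 in (> 0, runoff occurs)
Q: (33757/12650)² ÷ (78757/12650) = 1139535049/996276050 in (≈ 1.144 in)

Q = 1139535049/996276050 in ≈ 1.144 in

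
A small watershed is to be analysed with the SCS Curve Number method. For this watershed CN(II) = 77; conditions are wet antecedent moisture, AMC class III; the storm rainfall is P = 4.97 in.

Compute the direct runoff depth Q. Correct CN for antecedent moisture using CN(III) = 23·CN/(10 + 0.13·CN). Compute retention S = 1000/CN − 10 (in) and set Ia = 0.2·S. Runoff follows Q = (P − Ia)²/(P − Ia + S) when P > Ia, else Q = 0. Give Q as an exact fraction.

Adjust CN=77 to AMC III: 23·77/(10 + 0.13·77) → 1771 ÷ (2001/100) = 7700/87 ≈ 88.506
Retention S: 1000/CN − 10 with CN=88.506 → S = 100/77 ≈ 1.299 in
Ia = 0.2·(100/77) = 20/77 in ≈ 0.260 in
Excess rainfall: 4.970 − 0.260 = 4.710 in; P > Ia so Q > 0
Q = (36269/7700)²/((36269/7700) + 100/77) = (1315440361/59290000)/(46269/7700) = 1315440361/356271300 in ≈ 3.692 in

Q = 1315440361/356271300 in ≈ 3.692 in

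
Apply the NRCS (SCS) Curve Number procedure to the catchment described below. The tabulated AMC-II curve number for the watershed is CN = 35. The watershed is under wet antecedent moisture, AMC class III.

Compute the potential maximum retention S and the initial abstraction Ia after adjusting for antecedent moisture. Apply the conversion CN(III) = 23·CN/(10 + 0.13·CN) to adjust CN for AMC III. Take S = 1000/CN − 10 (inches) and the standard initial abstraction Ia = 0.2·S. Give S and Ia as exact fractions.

Adjust CN=35 to AMC III: 23·35/(10 + 0.13·35) → 805 ÷ (291/20) = 16100/291 ≈ 55.326
Retention S: 1000/CN − 10 with CN=55.326 → S = 1300/161 ≈ 8.075 in
Ia = 0.2·(1300/161) = 260/161 in ≈ 1.615 in

S = 1300/161 in ≈ 8.075 in; Ia = 260/161 in ≈ 1.615 in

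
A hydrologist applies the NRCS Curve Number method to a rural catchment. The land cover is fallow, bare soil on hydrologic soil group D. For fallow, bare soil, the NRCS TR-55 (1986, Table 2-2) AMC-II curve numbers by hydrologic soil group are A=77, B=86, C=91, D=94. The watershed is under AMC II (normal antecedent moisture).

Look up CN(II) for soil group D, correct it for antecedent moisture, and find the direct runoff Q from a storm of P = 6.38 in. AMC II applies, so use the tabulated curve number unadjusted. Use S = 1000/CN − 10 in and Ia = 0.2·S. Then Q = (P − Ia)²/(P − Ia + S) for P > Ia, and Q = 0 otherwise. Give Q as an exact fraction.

NRCS table: fallow, bare soil, soil group D → CN(II) = 94
AMC II — tabulated CN = 94 applies directly.
S = 1000/94 − 10 = 30/47 in ≈ 0.638 in
Ia = 0.2S: 0.2·0.638 = 0.128 in (exactly 6/47)
Since P=6.380 > Ia=0.128: effective rainfall P−Ia = 14693/2350 in
Runoff Q = (P−Ia)²/(P−Ia+S) = (6.252)²/(6.252+0.638) = 215884249/38053550 ≈ 5.673 in

Q = 215884249/38053550 in ≈ 5.673 in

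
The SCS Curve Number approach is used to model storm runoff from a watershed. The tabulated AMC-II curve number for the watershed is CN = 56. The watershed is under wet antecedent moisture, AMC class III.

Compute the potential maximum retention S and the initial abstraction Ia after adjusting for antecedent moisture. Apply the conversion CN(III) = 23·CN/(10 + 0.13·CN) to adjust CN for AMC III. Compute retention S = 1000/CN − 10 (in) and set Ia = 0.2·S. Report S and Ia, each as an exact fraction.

Wet (AMC III): CN(III) = 23·56/(10 + 0.13·56) = 1288/(432/25) = 4025/54 ≈ 74.537
Retention S: 1000/CN − 10 with CN=74.537 → S = 550/161 ≈ 3.416 in
Ia = 0.2S: 0.2·3.416 = 0.683 in (exactly 110/161)

S = 550/161 in ≈ 3.416 in; Ia = 110/161 in ≈ 0.683 in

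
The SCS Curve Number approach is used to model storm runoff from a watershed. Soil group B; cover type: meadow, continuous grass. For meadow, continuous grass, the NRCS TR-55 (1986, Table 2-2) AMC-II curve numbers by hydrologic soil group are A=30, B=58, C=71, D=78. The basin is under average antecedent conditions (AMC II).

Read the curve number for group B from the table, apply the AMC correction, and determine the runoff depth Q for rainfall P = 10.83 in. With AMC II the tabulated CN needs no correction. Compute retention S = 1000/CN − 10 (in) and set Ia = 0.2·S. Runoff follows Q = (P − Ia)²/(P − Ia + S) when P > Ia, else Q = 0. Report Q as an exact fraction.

Q = 246740283/46600100 in ≈ 5.295 in

NRCS table: meadow, continuous grass, soil group B → CN(II) = 58
Average conditions: CN = 58 (no AMC adjustment).
Retention S: 1000/CN − 10 with CN=58.000 → S = 210/29 ≈ 7.241 in
Ia = 0.2S: 0.2·7.241 = 1.448 in (exactly 42/29)
P − Ia = 10.830 − 1.448 = 27207/2900 ≈ 9.382 in (> 0, runoff occurs)
Q = (27207/2900)²/((27207/2900) + 210/29) = (740220849/8410000)/(48207/2900) = 246740283/46600100 in ≈ 5.295 in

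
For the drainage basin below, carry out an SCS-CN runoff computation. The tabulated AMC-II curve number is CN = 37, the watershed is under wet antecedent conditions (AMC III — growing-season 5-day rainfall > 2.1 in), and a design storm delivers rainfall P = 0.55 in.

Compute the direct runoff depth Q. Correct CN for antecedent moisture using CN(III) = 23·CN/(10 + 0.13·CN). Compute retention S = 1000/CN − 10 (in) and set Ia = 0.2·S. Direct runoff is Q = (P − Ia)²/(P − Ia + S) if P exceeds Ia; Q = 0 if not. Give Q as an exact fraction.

Q = 0 in ≈ 0.000 in

Wet (AMC III): CN(III) = 23·37/(10 + 0.13·37) = 851/(1481/100) = 85100/1481 ≈ 57.461
S = 1000/(85100/1481) − 10 = 6300/851 in ≈ 7.403 in
Ia = 0.2S: 0.2·7.403 = 1.481 in (exactly 1260/851)
P = 0.550 ≤ Ia = 1.481 in: entire storm abstracted, Q = 0.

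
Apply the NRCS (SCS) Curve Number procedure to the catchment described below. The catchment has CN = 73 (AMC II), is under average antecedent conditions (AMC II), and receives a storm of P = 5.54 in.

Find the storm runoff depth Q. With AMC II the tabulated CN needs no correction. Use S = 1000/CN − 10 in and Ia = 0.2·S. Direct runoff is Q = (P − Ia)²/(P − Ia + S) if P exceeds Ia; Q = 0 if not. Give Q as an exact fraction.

AMC II — tabulated CN = 73 applies directly.
Retention S: 1000/CN − 10 with CN=73.000 → S = 270/73 ≈ 3.699 in
Ia = 0.2·(270/73) = 54/73 in ≈ 0.740 in
P − Ia = 5.540 − 0.740 = 17521/3650 ≈ 4.800 in (> 0, runoff occurs)
Runoff Q = (P−Ia)²/(P−Ia+S) = (4.800)²/(4.800+3.699) = 306985441/113226650 ≈ 2.711 in

Q = 306985441/113226650 in ≈ 2.711 in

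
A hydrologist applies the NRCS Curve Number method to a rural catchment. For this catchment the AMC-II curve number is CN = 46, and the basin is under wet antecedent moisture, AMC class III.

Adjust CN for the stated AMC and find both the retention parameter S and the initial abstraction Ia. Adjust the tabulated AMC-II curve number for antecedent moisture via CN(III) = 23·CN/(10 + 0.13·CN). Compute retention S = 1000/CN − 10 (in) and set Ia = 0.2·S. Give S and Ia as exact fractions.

Wet (AMC III): CN(III) = 23·46/(10 + 0.13·46) = 1058/(799/50) = 52900/799 ≈ 66.208
S = 1000/(52900/799) − 10 = 2700/529 in ≈ 5.104 in
Initial abstraction Ia = S/5 = (2700/529)/5 = 540/529 ≈ 1.021 in

S = 2700/529 in ≈ 5.104 in; Ia = 540/529 in ≈ 1.021 in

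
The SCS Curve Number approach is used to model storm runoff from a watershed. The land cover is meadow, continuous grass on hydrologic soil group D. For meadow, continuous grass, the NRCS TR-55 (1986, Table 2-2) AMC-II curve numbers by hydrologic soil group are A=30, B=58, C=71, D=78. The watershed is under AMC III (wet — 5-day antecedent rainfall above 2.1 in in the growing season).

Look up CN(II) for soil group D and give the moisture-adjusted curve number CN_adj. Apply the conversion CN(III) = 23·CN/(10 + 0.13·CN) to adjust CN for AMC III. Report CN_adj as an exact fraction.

CN_adj = 89700/1007 ≈ 89.076

NRCS table: meadow, continuous grass, soil group D → CN(II) = 78
CN(III) from CN(II)=78: (23·78)/(10 + 0.13·78) = 89700/1007 ≈ 89.076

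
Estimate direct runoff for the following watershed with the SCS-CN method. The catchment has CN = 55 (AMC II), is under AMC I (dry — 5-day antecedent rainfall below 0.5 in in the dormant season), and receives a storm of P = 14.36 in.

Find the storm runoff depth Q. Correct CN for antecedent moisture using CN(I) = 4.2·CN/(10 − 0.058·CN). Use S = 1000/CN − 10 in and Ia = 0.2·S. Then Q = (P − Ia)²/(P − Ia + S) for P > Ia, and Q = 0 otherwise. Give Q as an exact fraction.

Q = 405740449/110962775 in ≈ 3.657 in

CN(I) from CN(II)=55: (4.2·55)/(10 − 0.058·55) = 7700/227 ≈ 33.921
S = 1000/(7700/227) − 10 = 1500/77 in ≈ 19.481 in
Ia = 0.2S: 0.2·19.481 = 3.896 in (exactly 300/77)
Since P=14.360 > Ia=3.896: effective rainfall P−Ia = 20143/1925 in
Runoff Q = (P−Ia)²/(P−Ia+S) = (10.464)²/(10.464+19.481) = 405740449/110962775 ≈ 3.657 in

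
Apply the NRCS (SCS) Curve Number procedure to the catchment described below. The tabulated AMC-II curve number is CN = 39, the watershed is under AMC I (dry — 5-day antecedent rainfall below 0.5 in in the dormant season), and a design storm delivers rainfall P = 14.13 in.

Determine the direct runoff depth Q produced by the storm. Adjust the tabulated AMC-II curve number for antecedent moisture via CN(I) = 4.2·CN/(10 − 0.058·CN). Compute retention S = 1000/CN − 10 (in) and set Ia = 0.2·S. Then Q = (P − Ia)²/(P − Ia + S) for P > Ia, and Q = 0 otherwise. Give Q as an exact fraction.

Adjust CN=39 to AMC I: 4.2·39/(10 − 0.058·39) → (819/5) ÷ (3869/500) = 81900/3869 ≈ 21.168
S = 1000/(81900/3869) − 10 = 30500/819 in ≈ 37.241 in
Ia = 0.2S: 0.2·37.241 = 7.448 in (exactly 6100/819)
P − Ia = 14.130 − 7.448 = 547247/81900 ≈ 6.682 in (> 0, runoff occurs)
Q = (547247/81900)²/((547247/81900) + 30500/819) = (299479279009/6707610000)/(3597247/81900) = 299479279009/294614529300 in ≈ 1.017 in

Q = 299479279009/294614529300 in ≈ 1.017 in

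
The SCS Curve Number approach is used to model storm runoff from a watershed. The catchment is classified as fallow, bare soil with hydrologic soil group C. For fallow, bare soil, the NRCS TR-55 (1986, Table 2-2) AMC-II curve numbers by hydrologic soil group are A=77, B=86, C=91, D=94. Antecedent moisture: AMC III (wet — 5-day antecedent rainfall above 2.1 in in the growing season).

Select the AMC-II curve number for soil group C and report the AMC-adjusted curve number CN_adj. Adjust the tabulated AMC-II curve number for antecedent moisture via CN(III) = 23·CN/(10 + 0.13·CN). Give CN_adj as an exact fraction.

NRCS table: fallow, bare soil, soil group C → CN(II) = 91
CN(III) from CN(II)=91: (23·91)/(10 + 0.13·91) = 209300/2183 ≈ 95.877

CN_adj = 209300/2183 ≈ 95.877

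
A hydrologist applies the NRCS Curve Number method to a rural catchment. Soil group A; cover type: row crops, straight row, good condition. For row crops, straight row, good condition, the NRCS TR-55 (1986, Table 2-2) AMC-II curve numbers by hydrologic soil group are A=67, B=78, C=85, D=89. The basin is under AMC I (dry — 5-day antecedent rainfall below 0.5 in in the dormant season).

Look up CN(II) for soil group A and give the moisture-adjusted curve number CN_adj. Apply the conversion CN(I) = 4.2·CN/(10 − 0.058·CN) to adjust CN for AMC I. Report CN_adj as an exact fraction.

NRCS table: row crops, straight row, good condition, soil group A → CN(II) = 67
CN(I) from CN(II)=67: (4.2·67)/(10 − 0.058·67) = 46900/1019 ≈ 46.026

CN_adj = 46900/1019 ≈ 46.026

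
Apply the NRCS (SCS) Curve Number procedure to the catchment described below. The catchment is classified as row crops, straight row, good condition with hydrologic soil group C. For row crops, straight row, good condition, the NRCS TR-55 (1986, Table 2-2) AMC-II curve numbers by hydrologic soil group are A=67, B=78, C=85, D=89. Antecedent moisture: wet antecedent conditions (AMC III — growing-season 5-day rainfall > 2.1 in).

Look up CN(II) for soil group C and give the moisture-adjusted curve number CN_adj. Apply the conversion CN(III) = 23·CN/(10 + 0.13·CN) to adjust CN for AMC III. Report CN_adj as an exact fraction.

CN_adj = 39100/421 ≈ 92.874

NRCS table: row crops, straight row, good condition, soil group C → CN(II) = 85
CN(III) from CN(II)=85: (23·85)/(10 + 0.13·85) = 39100/421 ≈ 92.874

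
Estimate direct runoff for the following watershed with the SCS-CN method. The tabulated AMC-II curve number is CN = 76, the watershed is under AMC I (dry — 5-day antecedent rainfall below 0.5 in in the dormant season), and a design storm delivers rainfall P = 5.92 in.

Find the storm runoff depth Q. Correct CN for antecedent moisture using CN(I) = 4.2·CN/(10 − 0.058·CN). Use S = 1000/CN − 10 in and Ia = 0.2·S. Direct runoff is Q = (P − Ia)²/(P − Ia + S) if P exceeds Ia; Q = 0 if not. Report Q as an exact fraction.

CN(I) from CN(II)=76: (4.2·76)/(10 − 0.058·76) = 13300/233 ≈ 57.082
S = 1000/(13300/233) − 10 = 1000/133 in ≈ 7.519 in
Initial abstraction Ia = S/5 = (1000/133)/5 = 200/133 ≈ 1.504 in
Excess rainfall: 5.920 − 1.504 = 4.416 in; P > Ia so Q > 0
Q: (14684/3325)² ÷ (39684/3325) = 53904964/32987325 in (≈ 1.634 in)

Q = 53904964/32987325 in ≈ 1.634 in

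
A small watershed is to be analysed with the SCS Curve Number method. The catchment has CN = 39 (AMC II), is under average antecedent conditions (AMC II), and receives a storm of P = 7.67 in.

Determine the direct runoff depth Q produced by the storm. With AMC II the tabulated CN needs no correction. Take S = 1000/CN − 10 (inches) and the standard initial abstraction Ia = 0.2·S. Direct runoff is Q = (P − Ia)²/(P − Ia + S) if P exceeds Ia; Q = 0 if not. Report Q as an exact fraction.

CN(II) = 39; AMC II needs no correction.
Max retention: S = 1000/39 − 10 = 610/39 in (≈ 15.641 in)
Ia = 0.2S: 0.2·15.641 = 3.128 in (exactly 122/39)
P − Ia = 7.670 − 3.128 = 17713/3900 ≈ 4.542 in (> 0, runoff occurs)
Runoff Q = (P−Ia)²/(P−Ia+S) = (4.542)²/(4.542+15.641) = 313750369/306980700 ≈ 1.022 in

Q = 313750369/306980700 in ≈ 1.022 in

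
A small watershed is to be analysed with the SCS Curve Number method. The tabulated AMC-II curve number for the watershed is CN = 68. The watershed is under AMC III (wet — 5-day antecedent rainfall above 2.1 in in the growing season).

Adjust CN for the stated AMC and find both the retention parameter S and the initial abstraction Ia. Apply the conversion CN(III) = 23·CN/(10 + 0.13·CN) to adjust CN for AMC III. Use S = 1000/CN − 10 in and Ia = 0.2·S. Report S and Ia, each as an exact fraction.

Adjust CN=68 to AMC III: 23·68/(10 + 0.13·68) → 1564 ÷ (471/25) = 39100/471 ≈ 83.015
S = 1000/(39100/471) − 10 = 800/391 in ≈ 2.046 in
Ia = 0.2S: 0.2·2.046 = 0.409 in (exactly 160/391)

S = 800/391 in ≈ 2.046 in; Ia = 160/391 in ≈ 0.409 in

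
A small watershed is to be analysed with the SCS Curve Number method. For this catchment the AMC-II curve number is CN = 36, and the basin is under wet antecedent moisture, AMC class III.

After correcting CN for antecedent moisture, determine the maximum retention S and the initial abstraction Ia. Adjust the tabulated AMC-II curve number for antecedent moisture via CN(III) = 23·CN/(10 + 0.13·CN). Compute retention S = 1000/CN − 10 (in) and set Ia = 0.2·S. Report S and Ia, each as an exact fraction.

S = 1600/207 in ≈ 7.729 in; Ia = 320/207 in ≈ 1.546 in

Adjust CN=36 to AMC III: 23·36/(10 + 0.13·36) → 828 ÷ (367/25) = 20700/367 ≈ 56.403
S = 1000/(20700/367) − 10 = 1600/207 in ≈ 7.729 in
Ia = 0.2S: 0.2·7.729 = 1.546 in (exactly 320/207)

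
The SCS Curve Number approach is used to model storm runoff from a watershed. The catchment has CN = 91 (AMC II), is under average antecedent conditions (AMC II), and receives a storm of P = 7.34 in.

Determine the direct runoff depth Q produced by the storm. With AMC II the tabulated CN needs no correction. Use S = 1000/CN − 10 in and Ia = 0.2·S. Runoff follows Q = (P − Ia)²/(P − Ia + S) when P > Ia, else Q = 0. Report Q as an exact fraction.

Q = 1056055009/168336350 in ≈ 6.273 in

AMC II — tabulated CN = 91 applies directly.
Max retention: S = 1000/91 − 10 = 90/91 in (≈ 0.989 in)
Ia = 0.2S: 0.2·0.989 = 0.198 in (exactly 18/91)
Since P=7.340 > Ia=0.198: effective rainfall P−Ia = 32497/4550 in
Q = (32497/4550)²/((32497/4550) + 90/91) = (1056055009/20702500)/(36997/4550) = 1056055009/168336350 in ≈ 6.273 in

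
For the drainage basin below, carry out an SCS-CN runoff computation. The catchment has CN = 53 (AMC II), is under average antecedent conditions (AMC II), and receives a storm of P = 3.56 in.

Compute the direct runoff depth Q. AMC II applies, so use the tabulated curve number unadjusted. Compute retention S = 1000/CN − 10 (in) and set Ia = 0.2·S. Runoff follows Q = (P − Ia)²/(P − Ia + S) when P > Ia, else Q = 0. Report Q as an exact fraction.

AMC II — tabulated CN = 53 applies directly.
S = 1000/53 − 10 = 470/53 in ≈ 8.868 in
Ia = 0.2·(470/53) = 94/53 in ≈ 1.774 in
Excess rainfall: 3.560 − 1.774 = 1.786 in; P > Ia so Q > 0
Q: (2367/1325)² ÷ (14117/1325) = 5602689/18705025 in (≈ 0.300 in)

Q = 5602689/18705025 in ≈ 0.300 in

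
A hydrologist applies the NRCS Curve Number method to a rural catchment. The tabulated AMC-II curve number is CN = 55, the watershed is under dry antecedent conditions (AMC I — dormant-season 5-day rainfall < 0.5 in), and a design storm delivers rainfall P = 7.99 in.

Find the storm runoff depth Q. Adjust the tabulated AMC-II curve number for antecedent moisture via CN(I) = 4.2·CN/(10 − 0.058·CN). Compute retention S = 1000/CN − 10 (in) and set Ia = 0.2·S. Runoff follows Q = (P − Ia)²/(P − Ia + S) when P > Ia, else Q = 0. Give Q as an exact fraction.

Adjust CN=55 to AMC I: 4.2·55/(10 − 0.058·55) → 231 ÷ (681/100) = 7700/227 ≈ 33.921
Retention S: 1000/CN − 10 with CN=33.921 → S = 1500/77 ≈ 19.481 in
Ia = 0.2·(1500/77) = 300/77 in ≈ 3.896 in
Since P=7.990 > Ia=3.896: effective rainfall P−Ia = 31523/7700 in
Q: (31523/7700)² ÷ (181523/7700) = 993699529/1397727100 in (≈ 0.711 in)

Q = 993699529/1397727100 in ≈ 0.711 in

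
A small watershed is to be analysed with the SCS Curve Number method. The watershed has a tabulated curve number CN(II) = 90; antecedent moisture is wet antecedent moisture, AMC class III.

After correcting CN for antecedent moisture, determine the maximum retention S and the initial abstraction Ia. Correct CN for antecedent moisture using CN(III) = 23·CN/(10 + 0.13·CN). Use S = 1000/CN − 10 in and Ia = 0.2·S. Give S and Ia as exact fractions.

S = 100/207 in ≈ 0.483 in; Ia = 20/207 in ≈ 0.097 in

CN(III) from CN(II)=90: (23·90)/(10 + 0.13·90) = 20700/217 ≈ 95.392
S = 1000/(20700/217) − 10 = 100/207 in ≈ 0.483 in
Initial abstraction Ia = S/5 = (100/207)/5 = 20/207 ≈ 0.097 in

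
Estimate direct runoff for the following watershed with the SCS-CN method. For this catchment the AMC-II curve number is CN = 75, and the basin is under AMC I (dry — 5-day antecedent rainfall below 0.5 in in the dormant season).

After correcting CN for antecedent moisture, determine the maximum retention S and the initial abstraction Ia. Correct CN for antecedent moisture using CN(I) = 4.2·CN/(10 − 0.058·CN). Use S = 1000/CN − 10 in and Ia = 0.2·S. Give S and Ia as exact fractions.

S = 500/63 in ≈ 7.937 in; Ia = 100/63 in ≈ 1.587 in

CN(I) from CN(II)=75: (4.2·75)/(10 − 0.058·75) = 6300/113 ≈ 55.752
S = 1000/(6300/113) − 10 = 500/63 in ≈ 7.937 in
Initial abstraction Ia = S/5 = (500/63)/5 = 100/63 ≈ 1.587 in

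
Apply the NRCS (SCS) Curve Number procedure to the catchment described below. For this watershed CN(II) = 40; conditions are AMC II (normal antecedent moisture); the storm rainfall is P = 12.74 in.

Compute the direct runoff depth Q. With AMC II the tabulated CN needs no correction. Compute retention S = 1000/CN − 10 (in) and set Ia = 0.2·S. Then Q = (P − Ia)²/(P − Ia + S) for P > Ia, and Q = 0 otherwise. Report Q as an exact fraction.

CN(II) = 40; AMC II needs no correction.
S = 1000/40 − 10 = 15 in ≈ 15.000 in
Ia = 0.2·15 = 3 in ≈ 3.000 in
Since P=12.740 > Ia=3.000: effective rainfall P−Ia = 487/50 in
Runoff Q = (P−Ia)²/(P−Ia+S) = (9.740)²/(9.740+15.000) = 237169/61850 ≈ 3.835 in

Q = 237169/61850 in ≈ 3.835 in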